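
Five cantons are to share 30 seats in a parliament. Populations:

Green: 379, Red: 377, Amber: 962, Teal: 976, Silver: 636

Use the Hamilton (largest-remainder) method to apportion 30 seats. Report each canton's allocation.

Green=3, Red=3, Amber=9, Teal=9, Silver=6

The standard divisor is 3330/30 = 111.
Standard quotas: Green 3.414, Red 3.396, Amber 8.667, Teal 8.793, Silver 5.730.
Lower quotas: Green 3, Red 3, Amber 8, Teal 8, Silver 5 (sum 27, leaving 3 seats).
Remainders in descending order: Teal 0.793, Silver 0.730, Amber 0.667, Green 0.414, Red 0.396.
Largest remainders: Teal, Silver, Amber receive the extra seats.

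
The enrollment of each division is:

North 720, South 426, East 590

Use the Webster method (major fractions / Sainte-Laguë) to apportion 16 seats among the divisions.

North 7, South 4, East 5

Standard divisor 1736/16 ≈ 108.5; standard quotas: North 6.636, South 3.926, East 5.438.
Rounding to the nearest integer gives North 7, South 4, East 5 — total 16, matching the house size, so no adjustment is needed.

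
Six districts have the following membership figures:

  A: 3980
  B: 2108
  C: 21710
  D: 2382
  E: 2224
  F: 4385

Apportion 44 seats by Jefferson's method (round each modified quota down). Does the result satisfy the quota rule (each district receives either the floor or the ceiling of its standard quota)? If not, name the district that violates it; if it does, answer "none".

C

Standard quotas: A 4.760, B 2.521, C 25.965, D 2.849, E 2.660, F 5.245.
Jefferson allocation: A 5, B 2, C 27, D 3, E 2, F 5.
C has quota 25.965 (lower 25, upper 26) but receives 27 — outside the quota interval.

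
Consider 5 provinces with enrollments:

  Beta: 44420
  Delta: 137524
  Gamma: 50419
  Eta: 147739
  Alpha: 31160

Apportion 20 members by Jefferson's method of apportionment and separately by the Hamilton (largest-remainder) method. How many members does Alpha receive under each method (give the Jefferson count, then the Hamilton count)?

Jefferson: Beta 2, Delta 7, Gamma 2, Eta 8, Alpha 1.
Hamilton: Beta 2, Delta 7, Gamma 2, Eta 7, Alpha 2.
Alpha gets 1 under Jefferson and 2 under Hamilton.

1 and 2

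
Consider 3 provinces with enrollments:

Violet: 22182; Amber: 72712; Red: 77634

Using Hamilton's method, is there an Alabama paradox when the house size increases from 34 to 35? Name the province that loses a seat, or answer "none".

Violet

At 34 seats: Violet 5, Amber 14, Red 15.
At 35 seats: Violet 4, Amber 15, Red 16.
Violet drops from 5 to 4.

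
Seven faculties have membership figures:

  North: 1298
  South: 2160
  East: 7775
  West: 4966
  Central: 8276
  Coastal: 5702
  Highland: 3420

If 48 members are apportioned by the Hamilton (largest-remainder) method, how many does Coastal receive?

8

Total 33597; standard divisor 33597/48 ≈ 699.938.
Standard quotas: North 1.8545, South 3.0860, East 11.1081, West 7.0949, Central 11.8239, Coastal 8.1464, Highland 4.8862.
Lower quotas: North 1, South 3, East 11, West 7, Central 11, Coastal 8, Highland 4 (sum 45, leaving 3 seats).
Remainders in descending order: Highland 0.8862, North 0.8545, Central 0.8239, Coastal 0.1464, East 0.1081, West 0.0949, South 0.0860.
Largest remainders: Highland, North, Central receive the extra seats.
Coastal receives 8.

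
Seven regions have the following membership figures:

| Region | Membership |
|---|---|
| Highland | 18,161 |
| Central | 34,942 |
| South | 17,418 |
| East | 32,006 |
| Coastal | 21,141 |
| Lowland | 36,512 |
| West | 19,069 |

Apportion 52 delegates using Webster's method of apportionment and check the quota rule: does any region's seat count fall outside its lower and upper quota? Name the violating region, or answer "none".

Standard quotas: Highland 5.268, Central 10.137, South 5.053, East 9.285, Coastal 6.133, Lowland 10.592, West 5.532.
Webster allocation: Highland 5, Central 10, South 5, East 9, Coastal 6, Lowland 11, West 6.
Every allocation lies between the lower and upper quota.

none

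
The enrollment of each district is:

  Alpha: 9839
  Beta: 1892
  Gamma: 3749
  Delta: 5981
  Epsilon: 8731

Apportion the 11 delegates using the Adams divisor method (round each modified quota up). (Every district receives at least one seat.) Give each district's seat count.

Standard divisor 30192/11 ≈ 2744.727; standard quotas: Alpha 3.585, Beta 0.689, Gamma 1.366, Delta 2.179, Epsilon 3.181.
Rounding up gives 4, 1, 2, 3, 4 = 14 seats, so the divisor must be adjusted.
With modified divisor 3500: modified quotas Alpha 2.811, Beta 0.541, Gamma 1.071, Delta 1.709, Epsilon 2.495.
Rounding up: Alpha 3, Beta 1, Gamma 2, Delta 2, Epsilon 3 (total 11).

Alpha 3, Beta 1, Gamma 2, Delta 2, Epsilon 3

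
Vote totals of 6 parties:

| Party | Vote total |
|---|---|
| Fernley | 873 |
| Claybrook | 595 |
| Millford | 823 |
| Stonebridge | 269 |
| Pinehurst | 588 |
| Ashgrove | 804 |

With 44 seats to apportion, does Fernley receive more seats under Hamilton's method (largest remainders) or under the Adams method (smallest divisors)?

Hamilton: Fernley 10, Claybrook 7, Millford 9, Stonebridge 3, Pinehurst 6, Ashgrove 9.
Adams: Fernley 9, Claybrook 7, Millford 9, Stonebridge 3, Pinehurst 7, Ashgrove 9.
Fernley gets 10 under Hamilton and 9 under Adams.

Hamilton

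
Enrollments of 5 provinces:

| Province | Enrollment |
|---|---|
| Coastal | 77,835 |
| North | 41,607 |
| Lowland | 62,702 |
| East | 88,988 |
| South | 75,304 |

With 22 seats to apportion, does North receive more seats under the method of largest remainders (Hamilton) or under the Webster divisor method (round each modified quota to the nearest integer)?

Webster

Hamilton: Coastal 5, North 2, Lowland 4, East 6, South 5.
Webster: Coastal 5, North 3, Lowland 4, East 5, South 5.
North gets 2 under Hamilton and 3 under Webster.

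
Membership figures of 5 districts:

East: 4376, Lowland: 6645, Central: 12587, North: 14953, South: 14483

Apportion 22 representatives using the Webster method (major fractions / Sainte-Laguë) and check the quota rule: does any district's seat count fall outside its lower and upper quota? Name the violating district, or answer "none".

Standard quotas: East 1.815, Lowland 2.756, Central 5.220, North 6.202, South 6.007.
Webster allocation: East 2, Lowland 3, Central 5, North 6, South 6.
Every allocation lies between the lower and upper quota.

none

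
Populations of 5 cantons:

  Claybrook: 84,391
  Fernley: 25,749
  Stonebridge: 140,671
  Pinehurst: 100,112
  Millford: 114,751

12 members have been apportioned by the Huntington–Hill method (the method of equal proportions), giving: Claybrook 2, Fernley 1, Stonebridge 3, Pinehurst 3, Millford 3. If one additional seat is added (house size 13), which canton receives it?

Priority for the next seat is population ÷ (√(s·(s+1))).
Priorities: Claybrook 34452.481, Fernley 18207.293, Stonebridge 40608.220, Pinehurst 28899.845, Millford 33125.760.
Highest priority: Stonebridge.

Stonebridge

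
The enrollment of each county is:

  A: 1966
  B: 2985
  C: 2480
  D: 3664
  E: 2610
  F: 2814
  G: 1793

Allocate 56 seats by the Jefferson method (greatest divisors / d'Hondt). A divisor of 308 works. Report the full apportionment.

With modified divisor 308: modified quotas A 6.383, B 9.692, C 8.052, D 11.896, E 8.474, F 9.136, G 5.821.
Rounding down: A 6, B 9, C 8, D 11, E 8, F 9, G 5 (total 56).

A 6, B 9, C 8, D 11, E 8, F 9, G 5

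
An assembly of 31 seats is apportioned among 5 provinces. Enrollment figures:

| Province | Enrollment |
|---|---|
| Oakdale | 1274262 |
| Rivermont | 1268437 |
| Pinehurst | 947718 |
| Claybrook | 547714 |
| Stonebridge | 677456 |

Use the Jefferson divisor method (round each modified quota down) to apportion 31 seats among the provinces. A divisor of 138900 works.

Oakdale 9, Rivermont 9, Pinehurst 6, Claybrook 3, Stonebridge 4

With modified divisor 138900: modified quotas Oakdale 9.174, Rivermont 9.132, Pinehurst 6.823, Claybrook 3.943, Stonebridge 4.877.
Rounding down: Oakdale 9, Rivermont 9, Pinehurst 6, Claybrook 3, Stonebridge 4 (total 31).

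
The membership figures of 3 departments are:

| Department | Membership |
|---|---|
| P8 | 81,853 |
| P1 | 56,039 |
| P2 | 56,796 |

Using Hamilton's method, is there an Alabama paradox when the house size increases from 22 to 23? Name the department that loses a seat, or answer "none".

none

At 22 seats: P8 9, P1 6, P2 7.
At 23 seats: P8 10, P1 6, P2 7.
No department's allocation decreased.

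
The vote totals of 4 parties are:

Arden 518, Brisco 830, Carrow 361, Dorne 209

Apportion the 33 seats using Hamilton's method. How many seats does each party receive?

Total 1918; standard divisor 1918/33 ≈ 58.121.
Standard quotas: Arden 8.912, Brisco 14.281, Carrow 6.211, Dorne 3.596.
Lower quotas: Arden 8, Brisco 14, Carrow 6, Dorne 3 (sum 31, leaving 2 seats).
Remainders in descending order: Arden 0.912, Dorne 0.596, Brisco 0.281, Carrow 0.211.
The surplus seats go to Arden, Dorne.

Arden: 9, Brisco: 14, Carrow: 6, Dorne: 4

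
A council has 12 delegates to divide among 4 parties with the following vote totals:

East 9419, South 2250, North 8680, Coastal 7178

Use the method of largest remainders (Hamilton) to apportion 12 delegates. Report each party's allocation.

The standard divisor is 27527/12 ≈ 2293.917.
Standard quotas: East 4.1061, South 0.9809, North 3.7839, Coastal 3.1291.
Lower quotas: East 4, South 0, North 3, Coastal 3 (sum 10, leaving 2 seats).
Remainders in descending order: South 0.9809, North 0.7839, Coastal 0.1291, East 0.1061.
Largest remainders: South, North receive the extra seats.

East=4, South=1, North=4, Coastal=3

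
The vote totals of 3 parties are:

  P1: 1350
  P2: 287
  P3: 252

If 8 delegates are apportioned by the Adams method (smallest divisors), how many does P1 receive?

5

Standard divisor 1889/8 ≈ 236.125; standard quotas: P1 5.717, P2 1.215, P3 1.067.
Rounding up gives 6, 2, 2 = 10 seats, so the divisor must be adjusted.
With modified divisor 280: modified quotas P1 4.821, P2 1.025, P3 0.900.
Rounding up: P1 5, P2 2, P3 1 (total 8).
P1 receives 5.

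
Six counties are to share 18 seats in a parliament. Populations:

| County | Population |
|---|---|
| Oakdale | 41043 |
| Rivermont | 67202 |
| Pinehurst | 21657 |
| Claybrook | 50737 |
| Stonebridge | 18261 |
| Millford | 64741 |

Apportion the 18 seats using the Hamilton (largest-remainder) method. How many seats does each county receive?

The standard divisor is 263641/18 ≈ 14646.722.
Standard quotas: Oakdale 2.8022, Rivermont 4.5882, Pinehurst 1.4786, Claybrook 3.4641, Stonebridge 1.2468, Millford 4.4202.
Lower quotas: Oakdale 2, Rivermont 4, Pinehurst 1, Claybrook 3, Stonebridge 1, Millford 4 (sum 15, leaving 3 seats).
Remainders in descending order: Oakdale 0.8022, Rivermont 0.5882, Pinehurst 0.4786, Claybrook 0.4641, Millford 0.4202, Stonebridge 0.2468.
The surplus seats go to Oakdale, Rivermont, Pinehurst.

Oakdale=3, Rivermont=5, Pinehurst=2, Claybrook=3, Stonebridge=1, Millford=4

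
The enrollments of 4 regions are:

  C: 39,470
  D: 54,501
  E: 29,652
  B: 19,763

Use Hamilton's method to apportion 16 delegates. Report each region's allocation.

Standard divisor: 143386 ÷ 16 ≈ 8961.625.
Standard quotas: C 4.4043, D 6.0816, E 3.3088, B 2.2053.
Lower quotas: C 4, D 6, E 3, B 2 (sum 15, leaving 1 seat).
Remainders in descending order: C 0.4043, E 0.3088, B 0.2053, D 0.0816.
The surplus seat goes to C.

C=5, D=6, E=3, B=2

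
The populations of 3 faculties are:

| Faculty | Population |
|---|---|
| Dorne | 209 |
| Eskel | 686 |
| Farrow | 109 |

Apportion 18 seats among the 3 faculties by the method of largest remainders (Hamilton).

Dorne 4, Eskel 12, Farrow 2

Standard divisor: 1004 ÷ 18 ≈ 55.778.
Standard quotas: Dorne 3.747, Eskel 12.299, Farrow 1.954.
Lower quotas: Dorne 3, Eskel 12, Farrow 1 (sum 16, leaving 2 seats).
Remainders in descending order: Farrow 0.954, Dorne 0.747, Eskel 0.299.
Largest remainders: Farrow, Dorne receive the extra seats.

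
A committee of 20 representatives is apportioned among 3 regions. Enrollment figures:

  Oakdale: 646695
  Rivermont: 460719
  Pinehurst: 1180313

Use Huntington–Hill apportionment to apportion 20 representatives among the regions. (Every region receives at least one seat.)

With divisor 115304: modified quotas Oakdale 5.609, Rivermont 3.996, Pinehurst 10.237.
Geometric-mean thresholds: Oakdale √(5·6)=5.477, Rivermont √(3·4)=3.464, Pinehurst √(10·11)=10.488.
Each quota rounded against its threshold gives Oakdale 6, Rivermont 4, Pinehurst 10 (total 20).

Oakdale=6; Rivermont=4; Pinehurst=10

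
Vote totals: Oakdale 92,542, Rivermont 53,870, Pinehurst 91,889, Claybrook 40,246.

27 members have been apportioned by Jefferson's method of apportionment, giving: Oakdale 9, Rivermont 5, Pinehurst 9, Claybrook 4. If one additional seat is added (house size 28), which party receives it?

Oakdale

Priority for the next seat is population ÷ (current seats + 1).
Priorities: Oakdale 9254.200, Rivermont 8978.333, Pinehurst 9188.900, Claybrook 8049.200.
Highest priority: Oakdale.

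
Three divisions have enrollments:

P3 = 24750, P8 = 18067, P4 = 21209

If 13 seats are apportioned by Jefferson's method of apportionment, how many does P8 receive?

4

Standard divisor 64026/13 ≈ 4925.077; standard quotas: P3 5.025, P8 3.668, P4 4.306.
Rounding down gives 5, 3, 4 = 12 seats, so the divisor must be adjusted.
With modified divisor 4400: modified quotas P3 5.625, P8 4.106, P4 4.820.
Rounding down: P3 5, P8 4, P4 4 (total 13).
P8 receives 4.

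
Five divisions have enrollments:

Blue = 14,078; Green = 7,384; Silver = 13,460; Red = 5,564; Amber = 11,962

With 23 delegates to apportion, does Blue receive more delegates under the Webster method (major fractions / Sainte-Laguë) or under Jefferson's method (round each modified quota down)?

Jefferson

Webster: Blue 6, Green 3, Silver 6, Red 3, Amber 5.
Jefferson: Blue 7, Green 3, Silver 6, Red 2, Amber 5.
Blue gets 6 under Webster and 7 under Jefferson.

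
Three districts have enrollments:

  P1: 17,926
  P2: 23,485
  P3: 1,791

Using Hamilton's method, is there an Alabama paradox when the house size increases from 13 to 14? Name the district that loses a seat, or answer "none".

At 13 seats: P1 5, P2 7, P3 1.
At 14 seats: P1 6, P2 8, P3 0.
P3 drops from 1 to 0.

P3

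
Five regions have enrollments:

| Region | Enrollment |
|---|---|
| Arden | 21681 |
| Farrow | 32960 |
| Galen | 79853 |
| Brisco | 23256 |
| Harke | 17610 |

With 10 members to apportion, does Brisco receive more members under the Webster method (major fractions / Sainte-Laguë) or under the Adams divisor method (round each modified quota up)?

Adams

Webster: Arden 1, Farrow 2, Galen 5, Brisco 1, Harke 1.
Adams: Arden 1, Farrow 2, Galen 4, Brisco 2, Harke 1.
Brisco gets 1 under Webster and 2 under Adams.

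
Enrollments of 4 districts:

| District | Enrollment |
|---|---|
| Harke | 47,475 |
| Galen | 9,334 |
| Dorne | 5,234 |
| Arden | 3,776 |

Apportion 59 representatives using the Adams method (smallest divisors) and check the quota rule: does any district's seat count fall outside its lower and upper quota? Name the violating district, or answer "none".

Harke

Standard quotas: Harke 42.556, Galen 8.367, Dorne 4.692, Arden 3.385.
Adams allocation: Harke 41, Galen 9, Dorne 5, Arden 4.
Harke has quota 42.556 (lower 42, upper 43) but receives 41 — outside the quota interval.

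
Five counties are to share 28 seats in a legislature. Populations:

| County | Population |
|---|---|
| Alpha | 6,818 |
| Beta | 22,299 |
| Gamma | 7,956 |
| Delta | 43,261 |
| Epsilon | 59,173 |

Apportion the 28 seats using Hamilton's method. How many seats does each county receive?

Standard divisor: 139507 ÷ 28 ≈ 4982.393.
Standard quotas: Alpha 1.3684, Beta 4.4756, Gamma 1.5968, Delta 8.6828, Epsilon 11.8764.
Lower quotas: Alpha 1, Beta 4, Gamma 1, Delta 8, Epsilon 11 (sum 25, leaving 3 seats).
Remainders in descending order: Epsilon 0.8764, Delta 0.6828, Gamma 0.5968, Beta 0.4756, Alpha 0.3684.
The surplus seats go to Epsilon, Delta, Gamma.

Alpha: 1, Beta: 4, Gamma: 2, Delta: 9, Epsilon: 12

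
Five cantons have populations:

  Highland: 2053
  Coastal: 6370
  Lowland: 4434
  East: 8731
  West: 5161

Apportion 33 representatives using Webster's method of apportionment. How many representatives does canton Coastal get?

Standard divisor 26749/33 ≈ 810.576; standard quotas: Highland 2.533, Coastal 7.859, Lowland 5.470, East 10.771, West 6.367.
Rounding to the nearest integer gives Highland 3, Coastal 8, Lowland 5, East 11, West 6 — total 33, matching the house size, so no adjustment is needed.
Coastal receives 8.

8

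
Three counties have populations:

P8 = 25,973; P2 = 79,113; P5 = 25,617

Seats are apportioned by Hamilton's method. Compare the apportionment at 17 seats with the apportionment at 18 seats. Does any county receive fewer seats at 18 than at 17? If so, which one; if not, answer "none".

none

At 17 seats: P8 4, P2 10, P5 3.
At 18 seats: P8 4, P2 11, P5 3.
No county's allocation decreased.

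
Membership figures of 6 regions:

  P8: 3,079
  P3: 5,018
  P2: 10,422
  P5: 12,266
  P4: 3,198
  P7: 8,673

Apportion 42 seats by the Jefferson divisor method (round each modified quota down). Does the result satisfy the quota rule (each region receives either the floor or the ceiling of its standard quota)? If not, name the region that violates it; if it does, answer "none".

Standard quotas: P8 3.032, P3 4.941, P2 10.262, P5 12.077, P4 3.149, P7 8.540.
Jefferson allocation: P8 3, P3 5, P2 10, P5 12, P4 3, P7 9.
Every allocation lies between the lower and upper quota.

none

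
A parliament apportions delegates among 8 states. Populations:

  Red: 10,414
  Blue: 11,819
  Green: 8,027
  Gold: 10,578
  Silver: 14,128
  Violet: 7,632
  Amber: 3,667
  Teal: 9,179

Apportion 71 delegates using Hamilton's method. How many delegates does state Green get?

8

The standard divisor is 75444/71 ≈ 1062.592.
Standard quotas: Red 9.8006, Blue 11.1228, Green 7.5542, Gold 9.9549, Silver 13.2958, Violet 7.1824, Amber 3.4510, Teal 8.6383.
Lower quotas: Red 9, Blue 11, Green 7, Gold 9, Silver 13, Violet 7, Amber 3, Teal 8 (sum 67, leaving 4 seats).
Remainders in descending order: Gold 0.9549, Red 0.8006, Teal 0.6383, Green 0.5542, Amber 0.4510, Silver 0.2958, Violet 0.1824, Blue 0.1228.
The surplus seats go to Gold, Red, Teal, Green.
Green receives 8.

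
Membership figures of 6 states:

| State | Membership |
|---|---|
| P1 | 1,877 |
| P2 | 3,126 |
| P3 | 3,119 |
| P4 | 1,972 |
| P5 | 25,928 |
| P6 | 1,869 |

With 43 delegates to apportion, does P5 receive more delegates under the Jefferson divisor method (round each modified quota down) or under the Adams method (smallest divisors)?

Jefferson: P1 2, P2 3, P3 3, P4 2, P5 31, P6 2.
Adams: P1 2, P2 4, P3 4, P4 3, P5 28, P6 2.
P5 gets 31 under Jefferson and 28 under Adams.

Jefferson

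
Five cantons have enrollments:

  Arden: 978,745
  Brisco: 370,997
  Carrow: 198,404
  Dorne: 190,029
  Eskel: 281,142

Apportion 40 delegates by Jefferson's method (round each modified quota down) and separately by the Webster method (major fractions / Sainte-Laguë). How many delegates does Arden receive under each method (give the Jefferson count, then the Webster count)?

Jefferson: Arden 20, Brisco 7, Carrow 4, Dorne 4, Eskel 5.
Webster: Arden 19, Brisco 7, Carrow 4, Dorne 4, Eskel 6.
Arden gets 20 under Jefferson and 19 under Webster.

20 and 19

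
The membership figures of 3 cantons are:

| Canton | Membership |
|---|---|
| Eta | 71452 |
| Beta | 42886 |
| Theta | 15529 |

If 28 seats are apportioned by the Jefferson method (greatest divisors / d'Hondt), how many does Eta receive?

Standard divisor 129867/28 ≈ 4638.107; standard quotas: Eta 15.405, Beta 9.246, Theta 3.348.
Rounding down gives 15, 9, 3 = 27 seats, so the divisor must be adjusted.
With modified divisor 4400: modified quotas Eta 16.239, Beta 9.747, Theta 3.529.
Rounding down: Eta 16, Beta 9, Theta 3 (total 28).
Eta receives 16.

16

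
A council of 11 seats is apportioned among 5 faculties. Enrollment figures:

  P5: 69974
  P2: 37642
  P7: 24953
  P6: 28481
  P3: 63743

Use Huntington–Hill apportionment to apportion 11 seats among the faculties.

P5 4; P2 2; P7 1; P6 1; P3 3

With divisor 20169: modified quotas P5 3.469, P2 1.866, P7 1.237, P6 1.412, P3 3.160.
Geometric-mean thresholds: P5 √(3·4)=3.464, P2 √(1·2)=1.414, P7 √(1·2)=1.414, P6 √(1·2)=1.414, P3 √(3·4)=3.464.
Each quota rounded against its threshold gives P5 4, P2 2, P7 1, P6 1, P3 3 (total 11).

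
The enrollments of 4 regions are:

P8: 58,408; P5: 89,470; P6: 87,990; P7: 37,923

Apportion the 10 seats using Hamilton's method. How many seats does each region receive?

P8=2; P5=3; P6=3; P7=2

Total 273791; standard divisor 273791/10 ≈ 27379.1.
Standard quotas: P8 2.1333, P5 3.2678, P6 3.2138, P7 1.3851.
Lower quotas: P8 2, P5 3, P6 3, P7 1 (sum 9, leaving 1 seat).
Remainders in descending order: P7 0.3851, P5 0.2678, P6 0.2138, P8 0.1333.
Largest remainder: P7 receives the extra seat.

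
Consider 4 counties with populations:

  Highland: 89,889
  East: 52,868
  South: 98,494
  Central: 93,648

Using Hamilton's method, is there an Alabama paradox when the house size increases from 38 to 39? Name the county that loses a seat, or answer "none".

none

At 38 seats: Highland 10, East 6, South 11, Central 11.
At 39 seats: Highland 10, East 6, South 12, Central 11.
No county's allocation decreased.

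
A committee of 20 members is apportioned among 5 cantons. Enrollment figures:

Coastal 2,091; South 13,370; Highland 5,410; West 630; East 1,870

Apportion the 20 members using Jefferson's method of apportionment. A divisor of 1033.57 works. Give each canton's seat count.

Coastal: 2; South: 12; Highland: 5; West: 0; East: 1

With modified divisor 1033.57: modified quotas Coastal 2.023, South 12.936, Highland 5.234, West 0.610, East 1.809.
Rounding down: Coastal 2, South 12, Highland 5, West 0, East 1 (total 20).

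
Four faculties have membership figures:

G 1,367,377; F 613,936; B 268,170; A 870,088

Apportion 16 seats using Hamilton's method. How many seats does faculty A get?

5

Standard divisor: 3119571 ÷ 16 ≈ 194973.188.
Standard quotas: G 7.0132, F 3.1488, B 1.3754, A 4.4626.
Lower quotas: G 7, F 3, B 1, A 4 (sum 15, leaving 1 seat).
Remainders in descending order: A 0.4626, B 0.3754, F 0.1488, G 0.0132.
The surplus seat goes to A.
A receives 5.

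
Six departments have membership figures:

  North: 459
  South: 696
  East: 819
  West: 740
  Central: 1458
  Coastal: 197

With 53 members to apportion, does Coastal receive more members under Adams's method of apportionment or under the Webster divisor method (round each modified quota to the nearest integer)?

Adams: North 6, South 8, East 10, West 9, Central 17, Coastal 3.
Webster: North 6, South 8, East 10, West 9, Central 18, Coastal 2.
Coastal gets 3 under Adams and 2 under Webster.

Adams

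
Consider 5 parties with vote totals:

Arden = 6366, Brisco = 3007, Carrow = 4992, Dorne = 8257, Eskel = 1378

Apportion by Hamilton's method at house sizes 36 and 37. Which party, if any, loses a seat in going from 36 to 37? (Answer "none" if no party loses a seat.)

Brisco

At 36 seats: Arden 10, Brisco 5, Carrow 7, Dorne 12, Eskel 2.
At 37 seats: Arden 10, Brisco 4, Carrow 8, Dorne 13, Eskel 2.
Brisco drops from 5 to 4.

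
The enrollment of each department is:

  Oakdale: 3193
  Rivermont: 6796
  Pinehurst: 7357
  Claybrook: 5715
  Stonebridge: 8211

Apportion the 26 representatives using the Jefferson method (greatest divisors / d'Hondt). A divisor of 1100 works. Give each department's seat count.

With modified divisor 1100: modified quotas Oakdale 2.903, Rivermont 6.178, Pinehurst 6.688, Claybrook 5.195, Stonebridge 7.465.
Rounding down: Oakdale 2, Rivermont 6, Pinehurst 6, Claybrook 5, Stonebridge 7 (total 26).

Oakdale=2, Rivermont=6, Pinehurst=6, Claybrook=5, Stonebridge=7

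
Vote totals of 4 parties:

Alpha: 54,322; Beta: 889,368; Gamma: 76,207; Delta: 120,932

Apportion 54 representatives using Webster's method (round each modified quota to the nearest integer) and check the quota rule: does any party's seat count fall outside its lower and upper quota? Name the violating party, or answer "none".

Beta

Standard quotas: Alpha 2.571, Beta 42.097, Gamma 3.607, Delta 5.724.
Webster allocation: Alpha 3, Beta 41, Gamma 4, Delta 6.
Beta has quota 42.097 (lower 42, upper 43) but receives 41 — outside the quota interval.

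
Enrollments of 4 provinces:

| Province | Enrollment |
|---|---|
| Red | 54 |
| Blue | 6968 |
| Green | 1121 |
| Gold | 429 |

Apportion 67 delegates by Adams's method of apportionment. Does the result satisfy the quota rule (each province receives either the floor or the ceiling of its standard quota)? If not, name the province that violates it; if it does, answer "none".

Standard quotas: Red 0.422, Blue 54.463, Green 8.762, Gold 3.353.
Adams allocation: Red 1, Blue 53, Green 9, Gold 4.
Blue has quota 54.463 (lower 54, upper 55) but receives 53 — outside the quota interval.

Blue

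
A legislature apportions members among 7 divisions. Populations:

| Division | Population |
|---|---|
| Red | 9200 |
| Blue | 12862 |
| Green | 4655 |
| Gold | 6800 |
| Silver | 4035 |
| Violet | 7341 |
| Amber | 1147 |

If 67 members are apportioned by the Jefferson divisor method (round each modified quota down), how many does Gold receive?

10

Standard divisor 46040/67 ≈ 687.164; standard quotas: Red 13.388, Blue 18.718, Green 6.774, Gold 9.896, Silver 5.872, Violet 10.683, Amber 1.669.
Rounding down gives 13, 18, 6, 9, 5, 10, 1 = 62 seats, so the divisor must be adjusted.
With modified divisor 660: modified quotas Red 13.939, Blue 19.488, Green 7.053, Gold 10.303, Silver 6.114, Violet 11.123, Amber 1.738.
Rounding down: Red 13, Blue 19, Green 7, Gold 10, Silver 6, Violet 11, Amber 1 (total 67).
Gold receives 10.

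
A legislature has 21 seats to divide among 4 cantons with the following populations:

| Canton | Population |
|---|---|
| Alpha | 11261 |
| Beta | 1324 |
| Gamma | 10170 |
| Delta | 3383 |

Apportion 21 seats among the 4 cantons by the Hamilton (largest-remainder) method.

Alpha 9; Beta 1; Gamma 8; Delta 3

Standard divisor: 26138 ÷ 21 ≈ 1244.667.
Standard quotas: Alpha 9.0474, Beta 1.0637, Gamma 8.1709, Delta 2.7180.
Lower quotas: Alpha 9, Beta 1, Gamma 8, Delta 2 (sum 20, leaving 1 seat).
Remainders in descending order: Delta 0.7180, Gamma 0.1709, Beta 0.0637, Alpha 0.0474.
Largest remainder: Delta receives the extra seat.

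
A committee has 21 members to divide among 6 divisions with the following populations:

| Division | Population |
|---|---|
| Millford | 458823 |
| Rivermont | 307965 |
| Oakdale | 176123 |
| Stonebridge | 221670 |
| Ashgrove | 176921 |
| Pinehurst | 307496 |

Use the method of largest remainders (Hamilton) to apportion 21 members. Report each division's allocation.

Millford: 6, Rivermont: 4, Oakdale: 2, Stonebridge: 3, Ashgrove: 2, Pinehurst: 4

The standard divisor is 1648998/21 ≈ 78523.714.
Standard quotas: Millford 5.8431, Rivermont 3.9219, Oakdale 2.2429, Stonebridge 2.8230, Ashgrove 2.2531, Pinehurst 3.9160.
Lower quotas: Millford 5, Rivermont 3, Oakdale 2, Stonebridge 2, Ashgrove 2, Pinehurst 3 (sum 17, leaving 4 seats).
Remainders in descending order: Rivermont 0.9219, Pinehurst 0.9160, Millford 0.8431, Stonebridge 0.8230, Ashgrove 0.2531, Oakdale 0.2429.
The surplus seats go to Rivermont, Pinehurst, Millford, Stonebridge.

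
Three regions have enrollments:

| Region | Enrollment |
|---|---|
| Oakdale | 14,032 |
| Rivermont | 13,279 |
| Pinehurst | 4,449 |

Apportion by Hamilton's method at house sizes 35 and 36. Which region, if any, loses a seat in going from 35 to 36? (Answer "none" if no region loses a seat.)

none

At 35 seats: Oakdale 15, Rivermont 15, Pinehurst 5.
At 36 seats: Oakdale 16, Rivermont 15, Pinehurst 5.
No region's allocation decreased.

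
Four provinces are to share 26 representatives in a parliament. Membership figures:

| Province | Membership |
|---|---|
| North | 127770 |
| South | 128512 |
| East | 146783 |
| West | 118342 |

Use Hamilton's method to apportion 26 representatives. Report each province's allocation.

North 6, South 7, East 7, West 6

Standard divisor: 521407 ÷ 26 ≈ 20054.115.
Standard quotas: North 6.3713, South 6.4083, East 7.3193, West 5.9011.
Lower quotas: North 6, South 6, East 7, West 5 (sum 24, leaving 2 seats).
Remainders in descending order: West 0.9011, South 0.4083, North 0.3713, East 0.3193.
Largest remainders: West, South receive the extra seats.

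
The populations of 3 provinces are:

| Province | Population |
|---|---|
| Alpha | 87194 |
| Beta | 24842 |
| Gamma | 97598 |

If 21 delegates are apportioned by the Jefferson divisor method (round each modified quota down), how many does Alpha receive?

9

Standard divisor 209634/21 ≈ 9982.571; standard quotas: Alpha 8.735, Beta 2.489, Gamma 9.777.
Rounding down gives 8, 2, 9 = 19 seats, so the divisor must be adjusted.
With modified divisor 9300: modified quotas Alpha 9.376, Beta 2.671, Gamma 10.494.
Rounding down: Alpha 9, Beta 2, Gamma 10 (total 21).
Alpha receives 9.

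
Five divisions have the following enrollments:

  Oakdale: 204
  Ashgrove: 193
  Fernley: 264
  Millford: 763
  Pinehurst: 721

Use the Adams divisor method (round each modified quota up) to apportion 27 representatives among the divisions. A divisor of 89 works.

Oakdale=3; Ashgrove=3; Fernley=3; Millford=9; Pinehurst=9

With modified divisor 89: modified quotas Oakdale 2.292, Ashgrove 2.169, Fernley 2.966, Millford 8.573, Pinehurst 8.101.
Rounding up: Oakdale 3, Ashgrove 3, Fernley 3, Millford 9, Pinehurst 9 (total 27).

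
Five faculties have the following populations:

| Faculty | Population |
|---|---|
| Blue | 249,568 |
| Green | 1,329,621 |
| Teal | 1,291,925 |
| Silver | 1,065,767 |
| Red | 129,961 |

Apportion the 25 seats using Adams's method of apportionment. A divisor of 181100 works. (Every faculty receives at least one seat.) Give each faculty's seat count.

Blue: 2, Green: 8, Teal: 8, Silver: 6, Red: 1

With modified divisor 181100: modified quotas Blue 1.378, Green 7.342, Teal 7.134, Silver 5.885, Red 0.718.
Rounding up: Blue 2, Green 8, Teal 8, Silver 6, Red 1 (total 25).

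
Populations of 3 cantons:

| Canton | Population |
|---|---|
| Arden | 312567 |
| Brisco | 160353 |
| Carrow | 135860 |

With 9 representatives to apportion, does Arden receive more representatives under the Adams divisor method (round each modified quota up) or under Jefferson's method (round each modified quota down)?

Adams: Arden 4, Brisco 3, Carrow 2.
Jefferson: Arden 5, Brisco 2, Carrow 2.
Arden gets 4 under Adams and 5 under Jefferson.

Jefferson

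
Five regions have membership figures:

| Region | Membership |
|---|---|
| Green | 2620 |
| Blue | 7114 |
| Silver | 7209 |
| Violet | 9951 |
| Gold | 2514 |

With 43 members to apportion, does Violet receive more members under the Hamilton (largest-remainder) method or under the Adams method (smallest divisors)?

Hamilton: Green 4, Blue 10, Silver 10, Violet 15, Gold 4.
Adams: Green 4, Blue 10, Silver 11, Violet 14, Gold 4.
Violet gets 15 under Hamilton and 14 under Adams.

Hamilton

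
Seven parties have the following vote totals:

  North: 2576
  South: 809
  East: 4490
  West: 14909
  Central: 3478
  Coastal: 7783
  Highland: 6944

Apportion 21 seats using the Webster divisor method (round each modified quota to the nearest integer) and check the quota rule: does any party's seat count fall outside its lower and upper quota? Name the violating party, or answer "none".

none

Standard quotas: North 1.320, South 0.414, East 2.300, West 7.638, Central 1.782, Coastal 3.987, Highland 3.558.
Webster allocation: North 1, South 0, East 2, West 8, Central 2, Coastal 4, Highland 4.
Every allocation lies between the lower and upper quota.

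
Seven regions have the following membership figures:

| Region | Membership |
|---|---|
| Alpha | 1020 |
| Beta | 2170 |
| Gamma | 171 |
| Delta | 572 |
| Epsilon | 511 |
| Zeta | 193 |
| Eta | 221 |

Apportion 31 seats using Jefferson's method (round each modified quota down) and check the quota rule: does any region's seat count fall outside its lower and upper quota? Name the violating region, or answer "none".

Beta

Standard quotas: Alpha 6.509, Beta 13.847, Gamma 1.091, Delta 3.650, Epsilon 3.261, Zeta 1.232, Eta 1.410.
Jefferson allocation: Alpha 7, Beta 15, Gamma 1, Delta 3, Epsilon 3, Zeta 1, Eta 1.
Beta has quota 13.847 (lower 13, upper 14) but receives 15 — outside the quota interval.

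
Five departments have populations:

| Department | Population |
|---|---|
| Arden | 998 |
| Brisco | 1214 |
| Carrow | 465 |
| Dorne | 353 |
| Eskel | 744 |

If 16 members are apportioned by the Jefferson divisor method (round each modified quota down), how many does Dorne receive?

1

Standard divisor 3774/16 ≈ 235.875; standard quotas: Arden 4.231, Brisco 5.147, Carrow 1.971, Dorne 1.497, Eskel 3.154.
Rounding down gives 4, 5, 1, 1, 3 = 14 seats, so the divisor must be adjusted.
With modified divisor 201: modified quotas Arden 4.965, Brisco 6.040, Carrow 2.313, Dorne 1.756, Eskel 3.701.
Rounding down: Arden 4, Brisco 6, Carrow 2, Dorne 1, Eskel 3 (total 16).
Dorne receives 1.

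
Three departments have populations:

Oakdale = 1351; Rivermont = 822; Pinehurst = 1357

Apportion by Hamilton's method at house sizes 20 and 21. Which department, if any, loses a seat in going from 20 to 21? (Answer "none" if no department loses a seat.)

none

At 20 seats: Oakdale 7, Rivermont 5, Pinehurst 8.
At 21 seats: Oakdale 8, Rivermont 5, Pinehurst 8.
No department's allocation decreased.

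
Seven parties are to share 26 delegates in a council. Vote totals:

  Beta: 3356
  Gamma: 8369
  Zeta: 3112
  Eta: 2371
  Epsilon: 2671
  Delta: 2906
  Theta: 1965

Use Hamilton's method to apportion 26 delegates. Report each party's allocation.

Beta 4; Gamma 9; Zeta 3; Eta 2; Epsilon 3; Delta 3; Theta 2

Standard divisor: 24750 ÷ 26 ≈ 951.923.
Standard quotas: Beta 3.5255, Gamma 8.7917, Zeta 3.2692, Eta 2.4907, Epsilon 2.8059, Delta 3.0528, Theta 2.0642.
Lower quotas: Beta 3, Gamma 8, Zeta 3, Eta 2, Epsilon 2, Delta 3, Theta 2 (sum 23, leaving 3 seats).
Remainders in descending order: Epsilon 0.8059, Gamma 0.7917, Beta 0.5255, Eta 0.4907, Zeta 0.2692, Theta 0.0642, Delta 0.0528.
Largest remainders: Epsilon, Gamma, Beta receive the extra seats.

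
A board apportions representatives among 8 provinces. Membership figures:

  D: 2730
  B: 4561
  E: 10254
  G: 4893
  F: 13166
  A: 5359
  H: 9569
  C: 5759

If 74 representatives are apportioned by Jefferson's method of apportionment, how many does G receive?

6

Standard divisor 56291/74 ≈ 760.689; standard quotas: D 3.589, B 5.996, E 13.480, G 6.432, F 17.308, A 7.045, H 12.579, C 7.571.
Rounding down gives 3, 5, 13, 6, 17, 7, 12, 7 = 70 seats, so the divisor must be adjusted.
With modified divisor 730: modified quotas D 3.740, B 6.248, E 14.047, G 6.703, F 18.036, A 7.341, H 13.108, C 7.889.
Rounding down: D 3, B 6, E 14, G 6, F 18, A 7, H 13, C 7 (total 74).
G receives 6.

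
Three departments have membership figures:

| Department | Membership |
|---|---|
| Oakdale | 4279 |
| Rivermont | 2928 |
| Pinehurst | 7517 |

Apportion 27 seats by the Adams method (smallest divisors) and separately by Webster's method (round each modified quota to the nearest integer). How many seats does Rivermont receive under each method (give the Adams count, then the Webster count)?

Adams: Oakdale 8, Rivermont 6, Pinehurst 13.
Webster: Oakdale 8, Rivermont 5, Pinehurst 14.
Rivermont gets 6 under Adams and 5 under Webster.

6 and 5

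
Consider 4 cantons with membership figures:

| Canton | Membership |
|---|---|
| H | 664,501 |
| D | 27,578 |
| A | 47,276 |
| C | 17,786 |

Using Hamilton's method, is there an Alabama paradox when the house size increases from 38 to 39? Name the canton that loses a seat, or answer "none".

At 38 seats: H 33, D 2, A 2, C 1.
At 39 seats: H 34, D 1, A 3, C 1.
D drops from 2 to 1.

D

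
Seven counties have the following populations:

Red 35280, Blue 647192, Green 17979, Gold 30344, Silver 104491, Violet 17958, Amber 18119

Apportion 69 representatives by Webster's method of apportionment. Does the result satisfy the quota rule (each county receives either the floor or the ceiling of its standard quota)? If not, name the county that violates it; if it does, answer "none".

Standard quotas: Red 2.794, Blue 51.249, Green 1.424, Gold 2.403, Silver 8.274, Violet 1.422, Amber 1.435.
Webster allocation: Red 3, Blue 53, Green 1, Gold 2, Silver 8, Violet 1, Amber 1.
Blue has quota 51.249 (lower 51, upper 52) but receives 53 — outside the quota interval.

Blue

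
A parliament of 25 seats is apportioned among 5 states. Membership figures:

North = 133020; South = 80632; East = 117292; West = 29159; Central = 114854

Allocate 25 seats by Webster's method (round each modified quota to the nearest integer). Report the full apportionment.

North: 7, South: 4, East: 6, West: 2, Central: 6

Standard divisor 474957/25 ≈ 18998.28; standard quotas: North 7.002, South 4.244, East 6.174, West 1.535, Central 6.045.
Rounding to the nearest integer gives North 7, South 4, East 6, West 2, Central 6 — total 25, matching the house size, so no adjustment is needed.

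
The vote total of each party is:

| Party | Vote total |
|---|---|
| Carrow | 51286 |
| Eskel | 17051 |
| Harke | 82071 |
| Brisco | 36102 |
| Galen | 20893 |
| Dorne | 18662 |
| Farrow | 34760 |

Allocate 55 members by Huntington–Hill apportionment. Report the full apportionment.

With divisor 4758: modified quotas Carrow 10.779, Eskel 3.584, Harke 17.249, Brisco 7.588, Galen 4.391, Dorne 3.922, Farrow 7.306.
Geometric-mean thresholds: Carrow √(10·11)=10.488, Eskel √(3·4)=3.464, Harke √(17·18)=17.493, Brisco √(7·8)=7.483, Galen √(4·5)=4.472, Dorne √(3·4)=3.464, Farrow √(7·8)=7.483.
Each quota rounded against its threshold gives Carrow 11, Eskel 4, Harke 17, Brisco 8, Galen 4, Dorne 4, Farrow 7 (total 55).

Carrow 11; Eskel 4; Harke 17; Brisco 8; Galen 4; Dorne 4; Farrow 7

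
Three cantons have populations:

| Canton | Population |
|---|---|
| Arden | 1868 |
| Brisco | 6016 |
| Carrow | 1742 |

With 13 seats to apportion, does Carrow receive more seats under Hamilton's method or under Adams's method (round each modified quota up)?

Hamilton: Arden 3, Brisco 8, Carrow 2.
Adams: Arden 3, Brisco 7, Carrow 3.
Carrow gets 2 under Hamilton and 3 under Adams.

Adams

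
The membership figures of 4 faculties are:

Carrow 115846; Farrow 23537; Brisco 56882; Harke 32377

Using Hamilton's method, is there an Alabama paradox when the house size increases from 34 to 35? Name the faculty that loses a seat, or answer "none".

At 34 seats: Carrow 17, Farrow 4, Brisco 8, Harke 5.
At 35 seats: Carrow 18, Farrow 3, Brisco 9, Harke 5.
Farrow drops from 4 to 3.

Farrow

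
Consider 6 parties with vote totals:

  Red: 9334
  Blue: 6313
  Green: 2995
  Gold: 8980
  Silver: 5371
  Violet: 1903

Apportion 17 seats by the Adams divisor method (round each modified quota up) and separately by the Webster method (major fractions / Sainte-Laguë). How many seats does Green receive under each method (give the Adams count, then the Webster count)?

Adams: Red 4, Blue 3, Green 2, Gold 4, Silver 3, Violet 1.
Webster: Red 5, Blue 3, Green 1, Gold 4, Silver 3, Violet 1.
Green gets 2 under Adams and 1 under Webster.

2 and 1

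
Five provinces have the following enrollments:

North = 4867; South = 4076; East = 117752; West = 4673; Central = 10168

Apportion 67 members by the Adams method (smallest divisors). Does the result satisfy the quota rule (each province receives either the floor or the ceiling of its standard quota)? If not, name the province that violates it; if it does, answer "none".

Standard quotas: North 2.304, South 1.929, East 55.741, West 2.212, Central 4.813.
Adams allocation: North 3, South 2, East 54, West 3, Central 5.
East has quota 55.741 (lower 55, upper 56) but receives 54 — outside the quota interval.

East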